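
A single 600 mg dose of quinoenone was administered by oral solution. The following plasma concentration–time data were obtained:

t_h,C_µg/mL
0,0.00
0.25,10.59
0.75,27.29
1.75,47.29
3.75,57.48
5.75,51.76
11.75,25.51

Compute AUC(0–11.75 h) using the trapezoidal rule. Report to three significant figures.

AUC = 494 µg/mL·h

Trapezoidal AUC_0→11.75:
  [0→0.25]: (0.00+10.59)/2 × 0.25 = 1.32375
  [0.25→0.75]: (10.59+27.29)/2 × 0.5 = 9.47
  [0.75→1.75]: (27.29+47.29)/2 × 1 = 37.29
  [1.75→3.75]: (47.29+57.48)/2 × 2 = 104.77
  [3.75→5.75]: (57.48+51.76)/2 × 2 = 109.24
  [5.75→11.75]: (51.76+25.51)/2 × 6 = 231.81
  Sum = 493.90375 µg/mL·h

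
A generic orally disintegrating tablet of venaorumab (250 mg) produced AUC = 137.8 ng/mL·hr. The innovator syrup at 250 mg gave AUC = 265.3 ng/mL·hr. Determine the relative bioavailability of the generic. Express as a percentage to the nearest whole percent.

F_rel = 52%

F_rel = (AUC_test/D_test) / (AUC_ref/D_ref)
      = (137.8/250) / (265.3/250)
      = 0.5512 / 1.0612 = 0.5194 = 51.94%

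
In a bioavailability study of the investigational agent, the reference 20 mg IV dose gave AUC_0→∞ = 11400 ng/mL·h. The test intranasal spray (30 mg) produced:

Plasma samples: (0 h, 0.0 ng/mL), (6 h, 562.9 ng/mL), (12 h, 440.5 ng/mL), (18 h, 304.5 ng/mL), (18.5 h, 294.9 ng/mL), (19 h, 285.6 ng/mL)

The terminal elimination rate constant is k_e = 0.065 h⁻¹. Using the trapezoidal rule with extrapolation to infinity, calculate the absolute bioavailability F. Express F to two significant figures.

F = 0.68

Trapezoidal AUC_0→19 (intranasal spray):
  [0→6]: (0.0+562.9)/2 × 6 = 1688.7
  [6→12]: (562.9+440.5)/2 × 6 = 3010.2
  [12→18]: (440.5+304.5)/2 × 6 = 2235.0
  [18→18.5]: (304.5+294.9)/2 × 0.5 = 149.85
  [18.5→19]: (294.9+285.6)/2 × 0.5 = 145.125
  Sum = 7228.875 ng/mL·h
Tail: C_last/k_e = 285.6/0.065 = 4393.846
AUC_0→∞ (intranasal spray) = 7228.875 + 4393.846 = 11622.721 ng/mL·h
F = (AUC_ev/D_ev)/(AUC_iv/D_iv) = (11622.721/30)/(11400/20) = 387.424/570 = 0.6797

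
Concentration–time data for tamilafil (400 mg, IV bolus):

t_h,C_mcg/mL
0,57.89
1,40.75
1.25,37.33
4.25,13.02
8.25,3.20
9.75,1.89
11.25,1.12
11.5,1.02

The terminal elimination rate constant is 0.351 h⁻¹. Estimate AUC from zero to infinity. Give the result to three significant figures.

AUC = 176 mcg/mL·h

Trapezoidal AUC_0→11.5:
  [0→1]: (57.89+40.75)/2 × 1 = 49.32
  [1→1.25]: (40.75+37.33)/2 × 0.25 = 9.76
  [1.25→4.25]: (37.33+13.02)/2 × 3 = 75.525
  [4.25→8.25]: (13.02+3.20)/2 × 4 = 32.44
  [8.25→9.75]: (3.20+1.89)/2 × 1.5 = 3.8175
  [9.75→11.25]: (1.89+1.12)/2 × 1.5 = 2.2575
  [11.25→11.5]: (1.12+1.02)/2 × 0.25 = 0.2675
  Sum = 173.3875 mcg/mL·h
Extrapolated tail: C_last / k_e = 1.02 / 0.351 = 2.906
AUC_0→∞ = 173.3875 + 2.906 = 176.2935 mcg/mL·h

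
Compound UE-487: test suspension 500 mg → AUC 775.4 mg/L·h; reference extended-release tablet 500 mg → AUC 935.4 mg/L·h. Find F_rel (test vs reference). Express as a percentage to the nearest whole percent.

F_rel = (AUC_test/D_test) / (AUC_ref/D_ref)
      = (775.4/500) / (935.4/500)
      = 1.5508 / 1.8708 = 0.8290 = 82.90%

F_rel = 83%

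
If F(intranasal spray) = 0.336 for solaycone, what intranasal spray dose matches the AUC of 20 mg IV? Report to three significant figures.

For equal systemic exposure: F × D_ev = D_iv
D_ev = D_iv / F = 20 / 0.336 = 59.5238 mg

D_intranasal = 59.5 mg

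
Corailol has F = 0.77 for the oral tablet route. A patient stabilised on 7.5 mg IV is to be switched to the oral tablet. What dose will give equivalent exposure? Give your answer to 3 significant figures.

For equal systemic exposure: F × D_ev = D_iv
D_ev = D_iv / F = 7.5 / 0.77 = 9.74026 mg

D_oral = 9.74 mg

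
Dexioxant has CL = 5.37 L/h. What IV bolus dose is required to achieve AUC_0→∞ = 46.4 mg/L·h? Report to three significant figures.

Dose = 249 mg

Dose_iv = CL × AUC_0→∞
     = 5.37 × 46.4 = 249.168 mg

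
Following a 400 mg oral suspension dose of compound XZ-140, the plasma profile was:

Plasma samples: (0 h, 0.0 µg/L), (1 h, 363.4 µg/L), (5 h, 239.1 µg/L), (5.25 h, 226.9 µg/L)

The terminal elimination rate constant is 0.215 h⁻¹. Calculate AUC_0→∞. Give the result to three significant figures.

AUC = 2500 µg/L·h

Trapezoidal AUC_0→5.25:
  [0→1]: (0.0+363.4)/2 × 1 = 181.7
  [1→5]: (363.4+239.1)/2 × 4 = 1205.0
  [5→5.25]: (239.1+226.9)/2 × 0.25 = 58.25
  Sum = 1444.95 µg/L·h
Extrapolated tail: C_last / k_e = 226.9 / 0.215 = 1055.349
AUC_0→∞ = 1444.95 + 1055.349 = 2500.299 µg/L·h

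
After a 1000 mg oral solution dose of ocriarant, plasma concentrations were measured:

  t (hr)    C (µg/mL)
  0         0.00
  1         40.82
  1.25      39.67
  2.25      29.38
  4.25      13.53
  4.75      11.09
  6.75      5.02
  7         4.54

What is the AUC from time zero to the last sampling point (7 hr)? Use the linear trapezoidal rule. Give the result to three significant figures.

AUC = 131 µg/mL·hr

Trapezoidal AUC_0→7:
  [0→1]: (0.00+40.82)/2 × 1 = 20.41
  [1→1.25]: (40.82+39.67)/2 × 0.25 = 10.06125
  [1.25→2.25]: (39.67+29.38)/2 × 1 = 34.525
  [2.25→4.25]: (29.38+13.53)/2 × 2 = 42.91
  [4.25→4.75]: (13.53+11.09)/2 × 0.5 = 6.155
  [4.75→6.75]: (11.09+5.02)/2 × 2 = 16.11
  [6.75→7]: (5.02+4.54)/2 × 0.25 = 1.195
  Sum = 131.36625 µg/mL·hr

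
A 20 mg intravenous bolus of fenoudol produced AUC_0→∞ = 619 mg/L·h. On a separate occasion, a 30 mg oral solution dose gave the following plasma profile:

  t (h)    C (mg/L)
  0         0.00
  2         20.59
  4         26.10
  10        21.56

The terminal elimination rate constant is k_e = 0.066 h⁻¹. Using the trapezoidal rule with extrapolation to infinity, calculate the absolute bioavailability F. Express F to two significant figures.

Trapezoidal AUC_0→10 (oral solution):
  [0→2]: (0.00+20.59)/2 × 2 = 20.59
  [2→4]: (20.59+26.10)/2 × 2 = 46.69
  [4→10]: (26.10+21.56)/2 × 6 = 142.98
  Sum = 210.26 mg/L·h
Tail: C_last/k_e = 21.56/0.066 = 326.667
AUC_0→∞ (oral solution) = 210.26 + 326.667 = 536.927 mg/L·h
F = (AUC_ev/D_ev)/(AUC_iv/D_iv) = (536.927/30)/(619/20) = 17.8976/30.95 = 0.5783

F = 0.58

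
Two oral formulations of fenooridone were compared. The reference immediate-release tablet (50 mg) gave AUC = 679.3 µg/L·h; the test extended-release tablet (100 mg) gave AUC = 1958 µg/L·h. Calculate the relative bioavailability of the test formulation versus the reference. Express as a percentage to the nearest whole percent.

F_rel = 144%

F_rel = (AUC_test/D_test) / (AUC_ref/D_ref)
      = (1958/100) / (679.3/50)
      = 19.58 / 13.586 = 1.4412 = 144.12%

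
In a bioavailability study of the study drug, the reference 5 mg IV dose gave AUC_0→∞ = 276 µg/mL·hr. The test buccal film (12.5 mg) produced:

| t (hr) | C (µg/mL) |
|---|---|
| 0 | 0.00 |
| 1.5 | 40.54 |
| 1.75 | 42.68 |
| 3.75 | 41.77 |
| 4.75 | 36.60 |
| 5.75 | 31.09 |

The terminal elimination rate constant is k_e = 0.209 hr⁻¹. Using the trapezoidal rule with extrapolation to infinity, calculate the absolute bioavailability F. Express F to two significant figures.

F = 0.50

Trapezoidal AUC_0→5.75 (buccal film):
  [0→1.5]: (0.00+40.54)/2 × 1.5 = 30.405
  [1.5→1.75]: (40.54+42.68)/2 × 0.25 = 10.4025
  [1.75→3.75]: (42.68+41.77)/2 × 2 = 84.45
  [3.75→4.75]: (41.77+36.60)/2 × 1 = 39.185
  [4.75→5.75]: (36.60+31.09)/2 × 1 = 33.845
  Sum = 198.2875 µg/mL·hr
Tail: C_last/k_e = 31.09/0.209 = 148.756
AUC_0→∞ (buccal film) = 198.2875 + 148.756 = 347.0435 µg/mL·hr
F = (AUC_ev/D_ev)/(AUC_iv/D_iv) = (347.0435/12.5)/(276/5) = 27.76348/55.2 = 0.5030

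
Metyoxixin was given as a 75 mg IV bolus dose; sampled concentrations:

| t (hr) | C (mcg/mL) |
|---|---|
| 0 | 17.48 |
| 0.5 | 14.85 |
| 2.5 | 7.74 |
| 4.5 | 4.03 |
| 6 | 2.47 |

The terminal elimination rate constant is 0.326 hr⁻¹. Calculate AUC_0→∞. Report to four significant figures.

AUC = 54.89 mcg/mL·hr

Trapezoidal AUC_0→6:
  [0→0.5]: (17.48+14.85)/2 × 0.5 = 8.0825
  [0.5→2.5]: (14.85+7.74)/2 × 2 = 22.59
  [2.5→4.5]: (7.74+4.03)/2 × 2 = 11.77
  [4.5→6]: (4.03+2.47)/2 × 1.5 = 4.875
  Sum = 47.3175 mcg/mL·hr
Extrapolated tail: C_last / k_e = 2.47 / 0.326 = 7.577
AUC_0→∞ = 47.3175 + 7.577 = 54.8945 mcg/mL·hr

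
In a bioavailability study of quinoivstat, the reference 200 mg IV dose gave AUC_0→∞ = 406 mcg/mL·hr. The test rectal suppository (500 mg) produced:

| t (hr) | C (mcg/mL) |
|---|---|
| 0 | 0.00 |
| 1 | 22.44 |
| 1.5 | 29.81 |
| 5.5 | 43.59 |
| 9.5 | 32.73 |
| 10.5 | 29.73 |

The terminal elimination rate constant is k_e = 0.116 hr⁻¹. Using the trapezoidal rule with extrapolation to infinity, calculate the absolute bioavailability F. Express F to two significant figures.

F = 0.60

Trapezoidal AUC_0→10.5 (rectal suppository):
  [0→1]: (0.00+22.44)/2 × 1 = 11.22
  [1→1.5]: (22.44+29.81)/2 × 0.5 = 13.0625
  [1.5→5.5]: (29.81+43.59)/2 × 4 = 146.8
  [5.5→9.5]: (43.59+32.73)/2 × 4 = 152.64
  [9.5→10.5]: (32.73+29.73)/2 × 1 = 31.23
  Sum = 354.9525 mcg/mL·hr
Tail: C_last/k_e = 29.73/0.116 = 256.293
AUC_0→∞ (rectal suppository) = 354.9525 + 256.293 = 611.2455 mcg/mL·hr
F = (AUC_ev/D_ev)/(AUC_iv/D_iv) = (611.2455/500)/(406/200) = 1.222491/2.03 = 0.6022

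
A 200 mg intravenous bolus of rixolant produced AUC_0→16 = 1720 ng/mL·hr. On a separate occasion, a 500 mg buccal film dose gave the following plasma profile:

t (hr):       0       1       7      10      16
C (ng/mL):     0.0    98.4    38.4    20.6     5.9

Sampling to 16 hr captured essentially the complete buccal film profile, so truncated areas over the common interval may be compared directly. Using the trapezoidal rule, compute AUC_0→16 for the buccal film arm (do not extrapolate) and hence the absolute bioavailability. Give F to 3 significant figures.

F = 0.146

Trapezoidal AUC_0→16 (buccal film):
  [0→1]: (0.0+98.4)/2 × 1 = 49.2
  [1→7]: (98.4+38.4)/2 × 6 = 410.4
  [7→10]: (38.4+20.6)/2 × 3 = 88.5
  [10→16]: (20.6+5.9)/2 × 6 = 79.5
  Sum = 627.6 ng/mL·hr
F = (AUC_ev/D_ev)/(AUC_iv/D_iv) = (627.6/500)/(1720/200) = 1.2552/8.6 = 0.1460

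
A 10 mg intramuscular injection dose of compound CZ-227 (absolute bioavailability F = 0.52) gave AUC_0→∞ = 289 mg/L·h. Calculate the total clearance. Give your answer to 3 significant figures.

CL = 0.0180 L/h

CL = F × Dose / AUC_0→∞
   = 0.52 × 10 / 289 = 0.0179931 L/h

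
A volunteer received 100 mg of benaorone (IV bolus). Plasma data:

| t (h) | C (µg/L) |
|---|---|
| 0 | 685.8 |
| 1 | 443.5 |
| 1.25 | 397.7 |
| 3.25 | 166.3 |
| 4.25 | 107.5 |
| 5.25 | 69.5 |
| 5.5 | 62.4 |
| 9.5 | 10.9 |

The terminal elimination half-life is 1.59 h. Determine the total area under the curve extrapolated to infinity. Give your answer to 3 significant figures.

Trapezoidal AUC_0→9.5:
  [0→1]: (685.8+443.5)/2 × 1 = 564.65
  [1→1.25]: (443.5+397.7)/2 × 0.25 = 105.15
  [1.25→3.25]: (397.7+166.3)/2 × 2 = 564.0
  [3.25→4.25]: (166.3+107.5)/2 × 1 = 136.9
  [4.25→5.25]: (107.5+69.5)/2 × 1 = 88.5
  [5.25→5.5]: (69.5+62.4)/2 × 0.25 = 16.4875
  [5.5→9.5]: (62.4+10.9)/2 × 4 = 146.6
  Sum = 1622.2875 µg/L·h
k_e = ln2 / t½ = 0.693147 / 1.59 = 0.4359 h^-1
Extrapolated tail: C_last / k_e = 10.9 / 0.4359 = 25.006
AUC_0→∞ = 1622.2875 + 25.006 = 1647.2935 µg/L·h

AUC = 1650 µg/L·h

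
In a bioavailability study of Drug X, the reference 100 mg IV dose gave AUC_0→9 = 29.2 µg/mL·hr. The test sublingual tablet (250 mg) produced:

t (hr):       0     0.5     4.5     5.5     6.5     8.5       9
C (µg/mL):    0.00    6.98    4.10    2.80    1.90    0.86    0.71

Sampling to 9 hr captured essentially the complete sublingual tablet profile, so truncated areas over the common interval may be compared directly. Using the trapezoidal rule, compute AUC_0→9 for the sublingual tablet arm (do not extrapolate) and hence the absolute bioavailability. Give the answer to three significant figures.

F = 0.450

Trapezoidal AUC_0→9 (sublingual tablet):
  [0→0.5]: (0.00+6.98)/2 × 0.5 = 1.745
  [0.5→4.5]: (6.98+4.10)/2 × 4 = 22.16
  [4.5→5.5]: (4.10+2.80)/2 × 1 = 3.45
  [5.5→6.5]: (2.80+1.90)/2 × 1 = 2.35
  [6.5→8.5]: (1.90+0.86)/2 × 2 = 2.76
  [8.5→9]: (0.86+0.71)/2 × 0.5 = 0.3925
  Sum = 32.8575 µg/mL·hr
F = (AUC_ev/D_ev)/(AUC_iv/D_iv) = (32.8575/250)/(29.2/100) = 0.13143/0.292 = 0.4501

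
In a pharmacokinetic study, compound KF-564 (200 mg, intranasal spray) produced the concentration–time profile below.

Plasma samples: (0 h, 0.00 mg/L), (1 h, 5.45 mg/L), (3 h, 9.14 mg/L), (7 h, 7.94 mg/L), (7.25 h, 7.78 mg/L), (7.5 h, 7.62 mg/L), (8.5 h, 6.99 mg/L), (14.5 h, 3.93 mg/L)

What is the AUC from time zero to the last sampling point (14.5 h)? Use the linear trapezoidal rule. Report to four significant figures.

AUC = 95.43 mg/L·h

Trapezoidal AUC_0→14.5:
  [0→1]: (0.00+5.45)/2 × 1 = 2.725
  [1→3]: (5.45+9.14)/2 × 2 = 14.59
  [3→7]: (9.14+7.94)/2 × 4 = 34.16
  [7→7.25]: (7.94+7.78)/2 × 0.25 = 1.965
  [7.25→7.5]: (7.78+7.62)/2 × 0.25 = 1.925
  [7.5→8.5]: (7.62+6.99)/2 × 1 = 7.305
  [8.5→14.5]: (6.99+3.93)/2 × 6 = 32.76
  Sum = 95.43 mg/L·h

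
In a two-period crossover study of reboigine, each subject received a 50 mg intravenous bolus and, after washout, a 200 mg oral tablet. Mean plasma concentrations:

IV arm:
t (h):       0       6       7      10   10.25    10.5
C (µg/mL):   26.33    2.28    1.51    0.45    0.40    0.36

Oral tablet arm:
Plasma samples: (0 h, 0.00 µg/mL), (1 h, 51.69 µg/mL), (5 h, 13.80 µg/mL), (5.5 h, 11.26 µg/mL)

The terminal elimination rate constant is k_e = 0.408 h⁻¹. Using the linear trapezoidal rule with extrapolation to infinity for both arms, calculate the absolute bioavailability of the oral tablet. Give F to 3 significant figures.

Trapezoidal AUC_0→10.5 (IV):
  [0→6]: (26.33+2.28)/2 × 6 = 85.83
  [6→7]: (2.28+1.51)/2 × 1 = 1.895
  [7→10]: (1.51+0.45)/2 × 3 = 2.94
  [10→10.25]: (0.45+0.40)/2 × 0.25 = 0.10625
  [10.25→10.5]: (0.40+0.36)/2 × 0.25 = 0.095
  Sum = 90.86625 µg/mL·h
IV tail: 0.36/0.408 = 0.882; AUC_iv,0→∞ = 90.86625 + 0.882 = 91.74825 µg/mL·h
Trapezoidal AUC_0→5.5 (oral tablet):
  [0→1]: (0.00+51.69)/2 × 1 = 25.845
  [1→5]: (51.69+13.80)/2 × 4 = 130.98
  [5→5.5]: (13.80+11.26)/2 × 0.5 = 6.265
  Sum = 163.09 µg/mL·h
oral tablet tail: 11.26/0.408 = 27.598; AUC_ev,0→∞ = 163.09 + 27.598 = 190.688 µg/mL·h
F = (AUC_ev/D_ev)/(AUC_iv/D_iv) = (190.688/200)/(91.74825/50) = 0.95344/1.834965 = 0.5196

F = 0.520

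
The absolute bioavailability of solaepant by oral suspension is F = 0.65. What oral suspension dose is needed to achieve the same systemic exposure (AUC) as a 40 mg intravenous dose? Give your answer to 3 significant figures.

D_oral = 61.5 mg

For equal systemic exposure: F × D_ev = D_iv
D_ev = D_iv / F = 40 / 0.65 = 61.5385 mg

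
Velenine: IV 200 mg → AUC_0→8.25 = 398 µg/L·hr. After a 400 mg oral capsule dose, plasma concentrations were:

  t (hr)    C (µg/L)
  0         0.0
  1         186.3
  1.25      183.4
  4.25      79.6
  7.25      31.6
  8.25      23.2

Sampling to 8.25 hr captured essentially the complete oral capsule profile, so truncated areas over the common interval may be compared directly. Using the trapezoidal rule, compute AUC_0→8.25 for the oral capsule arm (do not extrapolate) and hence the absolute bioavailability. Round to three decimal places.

F = 0.915

Trapezoidal AUC_0→8.25 (oral capsule):
  [0→1]: (0.0+186.3)/2 × 1 = 93.15
  [1→1.25]: (186.3+183.4)/2 × 0.25 = 46.2125
  [1.25→4.25]: (183.4+79.6)/2 × 3 = 394.5
  [4.25→7.25]: (79.6+31.6)/2 × 3 = 166.8
  [7.25→8.25]: (31.6+23.2)/2 × 1 = 27.4
  Sum = 728.0625 µg/L·hr
F = (AUC_ev/D_ev)/(AUC_iv/D_iv) = (728.0625/400)/(398/200) = 1.82016/1.99 = 0.9147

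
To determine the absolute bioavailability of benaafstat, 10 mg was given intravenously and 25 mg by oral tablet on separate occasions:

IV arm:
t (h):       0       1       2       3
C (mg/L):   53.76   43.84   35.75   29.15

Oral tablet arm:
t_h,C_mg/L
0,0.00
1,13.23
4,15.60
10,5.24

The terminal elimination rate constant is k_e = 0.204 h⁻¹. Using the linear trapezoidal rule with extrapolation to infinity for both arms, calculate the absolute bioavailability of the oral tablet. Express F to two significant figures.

Trapezoidal AUC_0→3 (IV):
  [0→1]: (53.76+43.84)/2 × 1 = 48.8
  [1→2]: (43.84+35.75)/2 × 1 = 39.795
  [2→3]: (35.75+29.15)/2 × 1 = 32.45
  Sum = 121.045 mg/L·h
IV tail: 29.15/0.204 = 142.892; AUC_iv,0→∞ = 121.045 + 142.892 = 263.937 mg/L·h
Trapezoidal AUC_0→10 (oral tablet):
  [0→1]: (0.00+13.23)/2 × 1 = 6.615
  [1→4]: (13.23+15.60)/2 × 3 = 43.245
  [4→10]: (15.60+5.24)/2 × 6 = 62.52
  Sum = 112.38 mg/L·h
oral tablet tail: 5.24/0.204 = 25.686; AUC_ev,0→∞ = 112.38 + 25.686 = 138.066 mg/L·h
F = (AUC_ev/D_ev)/(AUC_iv/D_iv) = (138.066/25)/(263.937/10) = 5.52264/26.3937 = 0.2092

F = 0.21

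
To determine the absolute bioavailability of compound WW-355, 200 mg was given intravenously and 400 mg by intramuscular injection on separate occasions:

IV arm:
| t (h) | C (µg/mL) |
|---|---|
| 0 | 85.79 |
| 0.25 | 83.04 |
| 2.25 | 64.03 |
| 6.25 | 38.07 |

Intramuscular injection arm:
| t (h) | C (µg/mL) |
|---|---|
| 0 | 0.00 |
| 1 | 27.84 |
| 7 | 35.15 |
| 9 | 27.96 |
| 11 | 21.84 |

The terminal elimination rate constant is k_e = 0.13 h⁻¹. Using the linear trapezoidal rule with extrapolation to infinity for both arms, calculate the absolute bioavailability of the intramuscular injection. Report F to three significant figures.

F = 0.364

Trapezoidal AUC_0→6.25 (IV):
  [0→0.25]: (85.79+83.04)/2 × 0.25 = 21.10375
  [0.25→2.25]: (83.04+64.03)/2 × 2 = 147.07
  [2.25→6.25]: (64.03+38.07)/2 × 4 = 204.2
  Sum = 372.37375 µg/mL·h
IV tail: 38.07/0.13 = 292.846; AUC_iv,0→∞ = 372.37375 + 292.846 = 665.21975 µg/mL·h
Trapezoidal AUC_0→11 (intramuscular injection):
  [0→1]: (0.00+27.84)/2 × 1 = 13.92
  [1→7]: (27.84+35.15)/2 × 6 = 188.97
  [7→9]: (35.15+27.96)/2 × 2 = 63.11
  [9→11]: (27.96+21.84)/2 × 2 = 49.8
  Sum = 315.8 µg/mL·h
intramuscular injection tail: 21.84/0.13 = 168.000; AUC_ev,0→∞ = 315.8 + 168.000 = 483.8 µg/mL·h
F = (AUC_ev/D_ev)/(AUC_iv/D_iv) = (483.8/400)/(665.21975/200) = 1.2095/3.3261 = 0.3636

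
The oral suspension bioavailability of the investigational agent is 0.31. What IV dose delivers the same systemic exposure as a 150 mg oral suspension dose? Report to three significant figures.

Systemic exposure from an extravascular dose = F × D_ev, so the equivalent IV dose is F × D_ev.
D_iv = F × D_ev = 0.31 × 150 = 46.5 mg

D_iv = 46.5 mg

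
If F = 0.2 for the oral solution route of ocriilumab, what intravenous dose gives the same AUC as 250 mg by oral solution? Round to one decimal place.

D_iv = 50.0 mg

Systemic exposure from an extravascular dose = F × D_ev, so the equivalent IV dose is F × D_ev.
D_iv = F × D_ev = 0.2 × 250 = 50 mg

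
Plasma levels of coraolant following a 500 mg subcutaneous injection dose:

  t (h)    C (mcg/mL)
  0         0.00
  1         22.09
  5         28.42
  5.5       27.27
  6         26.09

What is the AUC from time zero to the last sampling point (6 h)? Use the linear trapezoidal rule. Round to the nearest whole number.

AUC = 139 mcg/mL·h

Trapezoidal AUC_0→6:
  [0→1]: (0.00+22.09)/2 × 1 = 11.045
  [1→5]: (22.09+28.42)/2 × 4 = 101.02
  [5→5.5]: (28.42+27.27)/2 × 0.5 = 13.9225
  [5.5→6]: (27.27+26.09)/2 × 0.5 = 13.34
  Sum = 139.3275 mcg/mL·h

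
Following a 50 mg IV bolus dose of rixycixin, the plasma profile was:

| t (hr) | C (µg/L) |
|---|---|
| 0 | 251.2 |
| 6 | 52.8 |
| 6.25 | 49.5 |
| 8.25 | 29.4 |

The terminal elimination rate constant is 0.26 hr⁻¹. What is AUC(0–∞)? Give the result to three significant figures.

Trapezoidal AUC_0→8.25:
  [0→6]: (251.2+52.8)/2 × 6 = 912.0
  [6→6.25]: (52.8+49.5)/2 × 0.25 = 12.7875
  [6.25→8.25]: (49.5+29.4)/2 × 2 = 78.9
  Sum = 1003.6875 µg/L·hr
Extrapolated tail: C_last / k_e = 29.4 / 0.26 = 113.077
AUC_0→∞ = 1003.6875 + 113.077 = 1116.7645 µg/L·hr

AUC = 1120 µg/L·hr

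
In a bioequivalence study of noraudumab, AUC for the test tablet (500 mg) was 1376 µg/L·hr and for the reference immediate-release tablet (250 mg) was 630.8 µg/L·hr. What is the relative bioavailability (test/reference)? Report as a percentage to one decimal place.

F_rel = 109.1%

F_rel = (AUC_test/D_test) / (AUC_ref/D_ref)
      = (1376/500) / (630.8/250)
      = 2.752 / 2.5232 = 1.0907 = 109.07%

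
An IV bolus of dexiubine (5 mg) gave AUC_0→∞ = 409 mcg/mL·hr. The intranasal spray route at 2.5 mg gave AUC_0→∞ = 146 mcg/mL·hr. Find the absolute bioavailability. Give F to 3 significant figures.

F = 0.714

F = (AUC_ev / D_ev) / (AUC_iv / D_iv)
  = (146/2.5) / (409/5)
  = 58.4 / 81.8 = 0.7139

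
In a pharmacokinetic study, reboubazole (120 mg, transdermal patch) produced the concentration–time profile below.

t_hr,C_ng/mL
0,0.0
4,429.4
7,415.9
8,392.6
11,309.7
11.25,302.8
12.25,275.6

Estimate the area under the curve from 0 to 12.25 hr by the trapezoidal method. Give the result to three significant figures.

AUC = 3950 ng/mL·hr

Trapezoidal AUC_0→12.25:
  [0→4]: (0.0+429.4)/2 × 4 = 858.8
  [4→7]: (429.4+415.9)/2 × 3 = 1267.95
  [7→8]: (415.9+392.6)/2 × 1 = 404.25
  [8→11]: (392.6+309.7)/2 × 3 = 1053.45
  [11→11.25]: (309.7+302.8)/2 × 0.25 = 76.5625
  [11.25→12.25]: (302.8+275.6)/2 × 1 = 289.2
  Sum = 3950.2125 ng/mL·hr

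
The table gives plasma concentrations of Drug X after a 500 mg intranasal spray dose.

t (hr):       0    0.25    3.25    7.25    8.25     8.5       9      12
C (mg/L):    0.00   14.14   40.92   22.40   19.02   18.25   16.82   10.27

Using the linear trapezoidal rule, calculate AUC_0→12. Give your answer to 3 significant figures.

AUC = 286 mg/L·hr

Trapezoidal AUC_0→12:
  [0→0.25]: (0.00+14.14)/2 × 0.25 = 1.7675
  [0.25→3.25]: (14.14+40.92)/2 × 3 = 82.59
  [3.25→7.25]: (40.92+22.40)/2 × 4 = 126.64
  [7.25→8.25]: (22.40+19.02)/2 × 1 = 20.71
  [8.25→8.5]: (19.02+18.25)/2 × 0.25 = 4.65875
  [8.5→9]: (18.25+16.82)/2 × 0.5 = 8.7675
  [9→12]: (16.82+10.27)/2 × 3 = 40.635
  Sum = 285.76875 mg/L·hr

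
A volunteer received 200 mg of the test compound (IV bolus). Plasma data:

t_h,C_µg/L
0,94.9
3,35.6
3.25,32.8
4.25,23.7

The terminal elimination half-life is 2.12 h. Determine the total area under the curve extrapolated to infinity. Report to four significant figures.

AUC = 305.0 µg/L·h

Trapezoidal AUC_0→4.25:
  [0→3]: (94.9+35.6)/2 × 3 = 195.75
  [3→3.25]: (35.6+32.8)/2 × 0.25 = 8.55
  [3.25→4.25]: (32.8+23.7)/2 × 1 = 28.25
  Sum = 232.55 µg/L·h
k_e = ln2 / t½ = 0.693147 / 2.12 = 0.3270 h^-1
Extrapolated tail: C_last / k_e = 23.7 / 0.327 = 72.477
AUC_0→∞ = 232.55 + 72.477 = 305.027 µg/L·h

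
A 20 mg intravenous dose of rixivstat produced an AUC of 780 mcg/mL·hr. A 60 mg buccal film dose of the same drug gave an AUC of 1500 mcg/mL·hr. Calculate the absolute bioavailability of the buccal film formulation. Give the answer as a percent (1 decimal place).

F = (AUC_ev / D_ev) / (AUC_iv / D_iv)
  = (1500/60) / (780/20)
  = 25 / 39 = 0.6410
  = 64.10%

F = 64.1%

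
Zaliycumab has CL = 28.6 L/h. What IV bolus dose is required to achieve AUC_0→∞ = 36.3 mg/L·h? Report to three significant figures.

Dose = 1040 mg

Dose_iv = CL × AUC_0→∞
     = 28.6 × 36.3 = 1038.18 mg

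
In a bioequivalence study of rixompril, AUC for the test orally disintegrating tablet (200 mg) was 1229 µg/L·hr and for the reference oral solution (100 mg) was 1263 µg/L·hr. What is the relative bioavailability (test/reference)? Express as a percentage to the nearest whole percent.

F_rel = 49%

F_rel = (AUC_test/D_test) / (AUC_ref/D_ref)
      = (1229/200) / (1263/100)
      = 6.145 / 12.63 = 0.4865 = 48.65%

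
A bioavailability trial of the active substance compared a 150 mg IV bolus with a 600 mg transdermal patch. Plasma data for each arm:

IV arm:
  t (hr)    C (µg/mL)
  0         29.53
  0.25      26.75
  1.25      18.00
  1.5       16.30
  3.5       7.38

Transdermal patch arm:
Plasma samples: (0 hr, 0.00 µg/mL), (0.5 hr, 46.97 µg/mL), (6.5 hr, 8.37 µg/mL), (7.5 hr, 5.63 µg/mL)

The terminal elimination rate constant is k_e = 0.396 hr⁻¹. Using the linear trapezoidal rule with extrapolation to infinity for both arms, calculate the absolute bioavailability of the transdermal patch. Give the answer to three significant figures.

F = 0.654

Trapezoidal AUC_0→3.5 (IV):
  [0→0.25]: (29.53+26.75)/2 × 0.25 = 7.035
  [0.25→1.25]: (26.75+18.00)/2 × 1 = 22.375
  [1.25→1.5]: (18.00+16.30)/2 × 0.25 = 4.2875
  [1.5→3.5]: (16.30+7.38)/2 × 2 = 23.68
  Sum = 57.3775 µg/mL·hr
IV tail: 7.38/0.396 = 18.636; AUC_iv,0→∞ = 57.3775 + 18.636 = 76.0135 µg/mL·hr
Trapezoidal AUC_0→7.5 (transdermal patch):
  [0→0.5]: (0.00+46.97)/2 × 0.5 = 11.7425
  [0.5→6.5]: (46.97+8.37)/2 × 6 = 166.02
  [6.5→7.5]: (8.37+5.63)/2 × 1 = 7.0
  Sum = 184.7625 µg/mL·hr
transdermal patch tail: 5.63/0.396 = 14.217; AUC_ev,0→∞ = 184.7625 + 14.217 = 198.9795 µg/mL·hr
F = (AUC_ev/D_ev)/(AUC_iv/D_iv) = (198.9795/600)/(76.0135/150) = 0.3316325/0.506757 = 0.6544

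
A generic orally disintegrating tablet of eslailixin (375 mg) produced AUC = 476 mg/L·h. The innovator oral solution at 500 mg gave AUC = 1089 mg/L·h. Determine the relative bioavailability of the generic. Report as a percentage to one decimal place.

F_rel = 58.3%

F_rel = (AUC_test/D_test) / (AUC_ref/D_ref)
      = (476/375) / (1089/500)
      = 1.26933 / 2.178 = 0.5828 = 58.28%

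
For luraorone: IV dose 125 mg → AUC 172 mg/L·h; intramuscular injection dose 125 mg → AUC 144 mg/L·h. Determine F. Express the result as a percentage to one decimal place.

F = (AUC_ev / D_ev) / (AUC_iv / D_iv)
  = (144/125) / (172/125)
  = 1.152 / 1.376 = 0.8372
  = 83.72%

F = 83.7%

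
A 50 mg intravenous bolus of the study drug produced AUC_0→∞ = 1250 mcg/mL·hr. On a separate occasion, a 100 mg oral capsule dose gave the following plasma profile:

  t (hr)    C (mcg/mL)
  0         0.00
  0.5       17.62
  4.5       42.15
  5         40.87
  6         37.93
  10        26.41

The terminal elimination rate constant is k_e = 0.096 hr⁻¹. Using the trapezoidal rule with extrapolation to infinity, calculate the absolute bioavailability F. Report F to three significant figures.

F = 0.235

Trapezoidal AUC_0→10 (oral capsule):
  [0→0.5]: (0.00+17.62)/2 × 0.5 = 4.405
  [0.5→4.5]: (17.62+42.15)/2 × 4 = 119.54
  [4.5→5]: (42.15+40.87)/2 × 0.5 = 20.755
  [5→6]: (40.87+37.93)/2 × 1 = 39.4
  [6→10]: (37.93+26.41)/2 × 4 = 128.68
  Sum = 312.78 mcg/mL·hr
Tail: C_last/k_e = 26.41/0.096 = 275.104
AUC_0→∞ (oral capsule) = 312.78 + 275.104 = 587.884 mcg/mL·hr
F = (AUC_ev/D_ev)/(AUC_iv/D_iv) = (587.884/100)/(1250/50) = 5.87884/25 = 0.2352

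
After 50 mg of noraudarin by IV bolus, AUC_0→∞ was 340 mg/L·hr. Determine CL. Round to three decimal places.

CL = 0.147 L/hr

CL = Dose_iv / AUC_0→∞
   = 50 / 340 = 0.147059 L/hr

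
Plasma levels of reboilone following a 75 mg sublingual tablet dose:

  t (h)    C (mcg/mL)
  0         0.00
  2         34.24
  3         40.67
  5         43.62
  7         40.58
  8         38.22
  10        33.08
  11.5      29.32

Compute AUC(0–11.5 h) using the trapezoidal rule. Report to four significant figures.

Trapezoidal AUC_0→11.5:
  [0→2]: (0.00+34.24)/2 × 2 = 34.24
  [2→3]: (34.24+40.67)/2 × 1 = 37.455
  [3→5]: (40.67+43.62)/2 × 2 = 84.29
  [5→7]: (43.62+40.58)/2 × 2 = 84.2
  [7→8]: (40.58+38.22)/2 × 1 = 39.4
  [8→10]: (38.22+33.08)/2 × 2 = 71.3
  [10→11.5]: (33.08+29.32)/2 × 1.5 = 46.8
  Sum = 397.685 mcg/mL·h

AUC = 397.7 mcg/mL·h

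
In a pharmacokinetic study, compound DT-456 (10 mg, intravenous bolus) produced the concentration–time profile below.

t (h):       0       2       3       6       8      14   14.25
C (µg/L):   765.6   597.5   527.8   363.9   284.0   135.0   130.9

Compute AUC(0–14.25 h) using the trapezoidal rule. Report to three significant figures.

AUC = 5200 µg/L·h

Trapezoidal AUC_0→14.25:
  [0→2]: (765.6+597.5)/2 × 2 = 1363.1
  [2→3]: (597.5+527.8)/2 × 1 = 562.65
  [3→6]: (527.8+363.9)/2 × 3 = 1337.55
  [6→8]: (363.9+284.0)/2 × 2 = 647.9
  [8→14]: (284.0+135.0)/2 × 6 = 1257.0
  [14→14.25]: (135.0+130.9)/2 × 0.25 = 33.2375
  Sum = 5201.4375 µg/L·h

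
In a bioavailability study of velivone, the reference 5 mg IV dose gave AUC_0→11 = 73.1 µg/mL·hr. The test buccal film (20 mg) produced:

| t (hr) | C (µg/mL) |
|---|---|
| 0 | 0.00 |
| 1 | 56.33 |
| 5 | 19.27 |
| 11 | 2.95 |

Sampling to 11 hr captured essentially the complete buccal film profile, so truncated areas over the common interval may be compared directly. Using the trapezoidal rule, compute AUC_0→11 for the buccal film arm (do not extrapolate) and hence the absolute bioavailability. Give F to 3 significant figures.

F = 0.841

Trapezoidal AUC_0→11 (buccal film):
  [0→1]: (0.00+56.33)/2 × 1 = 28.165
  [1→5]: (56.33+19.27)/2 × 4 = 151.2
  [5→11]: (19.27+2.95)/2 × 6 = 66.66
  Sum = 246.025 µg/mL·hr
F = (AUC_ev/D_ev)/(AUC_iv/D_iv) = (246.025/20)/(73.1/5) = 12.30125/14.62 = 0.8414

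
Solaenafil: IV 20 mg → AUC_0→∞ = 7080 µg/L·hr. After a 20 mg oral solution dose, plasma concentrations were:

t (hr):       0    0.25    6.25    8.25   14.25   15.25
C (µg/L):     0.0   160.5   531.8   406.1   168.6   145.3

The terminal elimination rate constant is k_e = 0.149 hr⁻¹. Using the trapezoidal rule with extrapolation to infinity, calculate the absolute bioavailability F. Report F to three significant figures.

F = 0.832

Trapezoidal AUC_0→15.25 (oral solution):
  [0→0.25]: (0.0+160.5)/2 × 0.25 = 20.0625
  [0.25→6.25]: (160.5+531.8)/2 × 6 = 2076.9
  [6.25→8.25]: (531.8+406.1)/2 × 2 = 937.9
  [8.25→14.25]: (406.1+168.6)/2 × 6 = 1724.1
  [14.25→15.25]: (168.6+145.3)/2 × 1 = 156.95
  Sum = 4915.9125 µg/L·hr
Tail: C_last/k_e = 145.3/0.149 = 975.168
AUC_0→∞ (oral solution) = 4915.9125 + 975.168 = 5891.0805 µg/L·hr
F = (AUC_ev/D_ev)/(AUC_iv/D_iv) = (5891.0805/20)/(7080/20) = 294.554/354 = 0.8321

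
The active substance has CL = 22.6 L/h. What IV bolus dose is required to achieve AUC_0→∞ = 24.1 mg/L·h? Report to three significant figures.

Dose = 545 mg

Dose_iv = CL × AUC_0→∞
     = 22.6 × 24.1 = 544.66 mg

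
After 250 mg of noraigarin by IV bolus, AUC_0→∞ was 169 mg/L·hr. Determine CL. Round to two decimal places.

CL = Dose_iv / AUC_0→∞
   = 250 / 169 = 1.47929 L/hr

CL = 1.48 L/hr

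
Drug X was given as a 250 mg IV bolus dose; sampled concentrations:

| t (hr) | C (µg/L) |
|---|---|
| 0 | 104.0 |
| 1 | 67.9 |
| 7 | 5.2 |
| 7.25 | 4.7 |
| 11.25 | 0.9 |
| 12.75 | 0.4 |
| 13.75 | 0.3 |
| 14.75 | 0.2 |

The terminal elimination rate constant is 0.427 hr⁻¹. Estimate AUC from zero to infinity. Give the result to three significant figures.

Trapezoidal AUC_0→14.75:
  [0→1]: (104.0+67.9)/2 × 1 = 85.95
  [1→7]: (67.9+5.2)/2 × 6 = 219.3
  [7→7.25]: (5.2+4.7)/2 × 0.25 = 1.2375
  [7.25→11.25]: (4.7+0.9)/2 × 4 = 11.2
  [11.25→12.75]: (0.9+0.4)/2 × 1.5 = 0.975
  [12.75→13.75]: (0.4+0.3)/2 × 1 = 0.35
  [13.75→14.75]: (0.3+0.2)/2 × 1 = 0.25
  Sum = 319.2625 µg/L·hr
Extrapolated tail: C_last / k_e = 0.2 / 0.427 = 0.468
AUC_0→∞ = 319.2625 + 0.468 = 319.7305 µg/L·hr

AUC = 320 µg/L·hr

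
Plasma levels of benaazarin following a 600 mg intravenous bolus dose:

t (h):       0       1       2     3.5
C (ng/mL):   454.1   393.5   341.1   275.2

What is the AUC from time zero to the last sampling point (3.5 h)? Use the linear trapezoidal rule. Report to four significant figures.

Trapezoidal AUC_0→3.5:
  [0→1]: (454.1+393.5)/2 × 1 = 423.8
  [1→2]: (393.5+341.1)/2 × 1 = 367.3
  [2→3.5]: (341.1+275.2)/2 × 1.5 = 462.225
  Sum = 1253.325 ng/mL·h

AUC = 1253 ng/mL·h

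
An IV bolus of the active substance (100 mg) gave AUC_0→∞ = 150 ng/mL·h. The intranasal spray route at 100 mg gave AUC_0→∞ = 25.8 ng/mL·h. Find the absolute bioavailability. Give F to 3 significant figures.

F = 0.172

F = (AUC_ev / D_ev) / (AUC_iv / D_iv)
  = (25.8/100) / (150/100)
  = 0.258 / 1.5 = 0.1720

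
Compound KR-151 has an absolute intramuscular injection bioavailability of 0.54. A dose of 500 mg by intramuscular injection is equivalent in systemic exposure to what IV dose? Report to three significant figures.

D_iv = 270 mg

Systemic exposure from an extravascular dose = F × D_ev, so the equivalent IV dose is F × D_ev.
D_iv = F × D_ev = 0.54 × 500 = 270 mg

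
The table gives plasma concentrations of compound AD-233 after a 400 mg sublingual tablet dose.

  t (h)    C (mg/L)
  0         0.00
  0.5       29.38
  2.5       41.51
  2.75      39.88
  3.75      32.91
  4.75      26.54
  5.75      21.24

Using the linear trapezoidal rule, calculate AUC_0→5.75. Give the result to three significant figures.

Trapezoidal AUC_0→5.75:
  [0→0.5]: (0.00+29.38)/2 × 0.5 = 7.345
  [0.5→2.5]: (29.38+41.51)/2 × 2 = 70.89
  [2.5→2.75]: (41.51+39.88)/2 × 0.25 = 10.17375
  [2.75→3.75]: (39.88+32.91)/2 × 1 = 36.395
  [3.75→4.75]: (32.91+26.54)/2 × 1 = 29.725
  [4.75→5.75]: (26.54+21.24)/2 × 1 = 23.89
  Sum = 178.41875 mg/L·h

AUC = 178 mg/L·h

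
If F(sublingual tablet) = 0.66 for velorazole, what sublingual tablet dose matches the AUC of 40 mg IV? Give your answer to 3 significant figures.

For equal systemic exposure: F × D_ev = D_iv
D_ev = D_iv / F = 40 / 0.66 = 60.6061 mg

D_sublingual = 60.6 mg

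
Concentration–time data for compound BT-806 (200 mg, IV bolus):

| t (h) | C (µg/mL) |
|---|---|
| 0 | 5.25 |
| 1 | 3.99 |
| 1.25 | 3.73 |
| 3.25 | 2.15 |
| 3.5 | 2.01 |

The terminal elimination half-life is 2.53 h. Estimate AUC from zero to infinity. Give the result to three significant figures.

AUC = 19.3 µg/mL·h

Trapezoidal AUC_0→3.5:
  [0→1]: (5.25+3.99)/2 × 1 = 4.62
  [1→1.25]: (3.99+3.73)/2 × 0.25 = 0.965
  [1.25→3.25]: (3.73+2.15)/2 × 2 = 5.88
  [3.25→3.5]: (2.15+2.01)/2 × 0.25 = 0.52
  Sum = 11.985 µg/mL·h
k_e = ln2 / t½ = 0.693147 / 2.53 = 0.2740 h^-1
Extrapolated tail: C_last / k_e = 2.01 / 0.274 = 7.336
AUC_0→∞ = 11.985 + 7.336 = 19.321 µg/mL·h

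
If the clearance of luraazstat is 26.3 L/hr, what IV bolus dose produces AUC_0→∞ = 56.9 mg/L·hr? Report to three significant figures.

Dose = 1500 mg

Dose_iv = CL × AUC_0→∞
     = 26.3 × 56.9 = 1496.47 mg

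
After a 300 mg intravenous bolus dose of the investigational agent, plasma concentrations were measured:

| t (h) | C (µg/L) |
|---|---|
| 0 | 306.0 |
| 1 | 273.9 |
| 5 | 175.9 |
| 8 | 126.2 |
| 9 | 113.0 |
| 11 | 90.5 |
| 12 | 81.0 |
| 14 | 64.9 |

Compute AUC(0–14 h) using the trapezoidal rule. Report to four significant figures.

AUC = 2197 µg/L·h

Trapezoidal AUC_0→14:
  [0→1]: (306.0+273.9)/2 × 1 = 289.95
  [1→5]: (273.9+175.9)/2 × 4 = 899.6
  [5→8]: (175.9+126.2)/2 × 3 = 453.15
  [8→9]: (126.2+113.0)/2 × 1 = 119.6
  [9→11]: (113.0+90.5)/2 × 2 = 203.5
  [11→12]: (90.5+81.0)/2 × 1 = 85.75
  [12→14]: (81.0+64.9)/2 × 2 = 145.9
  Sum = 2197.45 µg/L·h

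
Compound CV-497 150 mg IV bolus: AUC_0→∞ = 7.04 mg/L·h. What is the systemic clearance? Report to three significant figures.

CL = 21.3 L/h

CL = Dose_iv / AUC_0→∞
   = 150 / 7.04 = 21.3068 L/h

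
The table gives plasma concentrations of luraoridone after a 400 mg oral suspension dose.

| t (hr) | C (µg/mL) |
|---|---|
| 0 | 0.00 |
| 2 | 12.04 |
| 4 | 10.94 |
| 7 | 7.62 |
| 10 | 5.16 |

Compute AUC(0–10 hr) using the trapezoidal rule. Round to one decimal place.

AUC = 82.0 µg/mL·hr

Trapezoidal AUC_0→10:
  [0→2]: (0.00+12.04)/2 × 2 = 12.04
  [2→4]: (12.04+10.94)/2 × 2 = 22.98
  [4→7]: (10.94+7.62)/2 × 3 = 27.84
  [7→10]: (7.62+5.16)/2 × 3 = 19.17
  Sum = 82.03 µg/mL·hr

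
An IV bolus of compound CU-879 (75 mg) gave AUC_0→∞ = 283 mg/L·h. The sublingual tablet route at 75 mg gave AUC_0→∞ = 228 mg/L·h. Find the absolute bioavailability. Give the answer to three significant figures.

F = 0.806

F = (AUC_ev / D_ev) / (AUC_iv / D_iv)
  = (228/75) / (283/75)
  = 3.04 / 3.77333 = 0.8057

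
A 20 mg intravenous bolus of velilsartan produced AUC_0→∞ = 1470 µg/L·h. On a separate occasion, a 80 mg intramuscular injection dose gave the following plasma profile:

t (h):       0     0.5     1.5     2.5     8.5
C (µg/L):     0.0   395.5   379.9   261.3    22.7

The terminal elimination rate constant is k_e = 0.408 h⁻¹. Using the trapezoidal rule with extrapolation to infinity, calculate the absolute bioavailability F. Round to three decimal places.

Trapezoidal AUC_0→8.5 (intramuscular injection):
  [0→0.5]: (0.0+395.5)/2 × 0.5 = 98.875
  [0.5→1.5]: (395.5+379.9)/2 × 1 = 387.7
  [1.5→2.5]: (379.9+261.3)/2 × 1 = 320.6
  [2.5→8.5]: (261.3+22.7)/2 × 6 = 852.0
  Sum = 1659.175 µg/L·h
Tail: C_last/k_e = 22.7/0.408 = 55.637
AUC_0→∞ (intramuscular injection) = 1659.175 + 55.637 = 1714.812 µg/L·h
F = (AUC_ev/D_ev)/(AUC_iv/D_iv) = (1714.812/80)/(1470/20) = 21.43515/73.5 = 0.2916

F = 0.292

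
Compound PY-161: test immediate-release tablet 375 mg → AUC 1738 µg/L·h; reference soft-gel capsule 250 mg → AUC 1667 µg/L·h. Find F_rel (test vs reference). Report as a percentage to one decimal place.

F_rel = (AUC_test/D_test) / (AUC_ref/D_ref)
      = (1738/375) / (1667/250)
      = 4.63467 / 6.668 = 0.6951 = 69.51%

F_rel = 69.5%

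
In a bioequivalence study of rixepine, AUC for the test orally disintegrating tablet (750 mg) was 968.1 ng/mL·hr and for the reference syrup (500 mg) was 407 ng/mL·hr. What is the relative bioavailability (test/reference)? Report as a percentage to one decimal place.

F_rel = (AUC_test/D_test) / (AUC_ref/D_ref)
      = (968.1/750) / (407/500)
      = 1.2908 / 0.814 = 1.5857 = 158.57%

F_rel = 158.6%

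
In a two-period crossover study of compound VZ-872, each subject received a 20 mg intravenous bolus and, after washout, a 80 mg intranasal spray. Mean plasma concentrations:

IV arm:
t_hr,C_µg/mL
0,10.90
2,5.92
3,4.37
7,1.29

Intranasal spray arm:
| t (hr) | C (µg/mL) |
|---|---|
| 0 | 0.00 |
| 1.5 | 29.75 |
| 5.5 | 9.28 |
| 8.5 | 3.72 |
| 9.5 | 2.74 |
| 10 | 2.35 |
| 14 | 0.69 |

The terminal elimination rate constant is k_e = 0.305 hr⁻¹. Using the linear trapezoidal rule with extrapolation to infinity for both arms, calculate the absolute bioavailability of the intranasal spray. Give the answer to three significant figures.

F = 0.884

Trapezoidal AUC_0→7 (IV):
  [0→2]: (10.90+5.92)/2 × 2 = 16.82
  [2→3]: (5.92+4.37)/2 × 1 = 5.145
  [3→7]: (4.37+1.29)/2 × 4 = 11.32
  Sum = 33.285 µg/mL·hr
IV tail: 1.29/0.305 = 4.230; AUC_iv,0→∞ = 33.285 + 4.230 = 37.515 µg/mL·hr
Trapezoidal AUC_0→14 (intranasal spray):
  [0→1.5]: (0.00+29.75)/2 × 1.5 = 22.3125
  [1.5→5.5]: (29.75+9.28)/2 × 4 = 78.06
  [5.5→8.5]: (9.28+3.72)/2 × 3 = 19.5
  [8.5→9.5]: (3.72+2.74)/2 × 1 = 3.23
  [9.5→10]: (2.74+2.35)/2 × 0.5 = 1.2725
  [10→14]: (2.35+0.69)/2 × 4 = 6.08
  Sum = 130.455 µg/mL·hr
intranasal spray tail: 0.69/0.305 = 2.262; AUC_ev,0→∞ = 130.455 + 2.262 = 132.717 µg/mL·hr
F = (AUC_ev/D_ev)/(AUC_iv/D_iv) = (132.717/80)/(37.515/20) = 1.6589625/1.87575 = 0.8844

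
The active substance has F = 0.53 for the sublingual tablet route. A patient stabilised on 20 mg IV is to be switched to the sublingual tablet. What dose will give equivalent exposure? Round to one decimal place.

For equal systemic exposure: F × D_ev = D_iv
D_ev = D_iv / F = 20 / 0.53 = 37.7358 mg

D_sublingual = 37.7 mg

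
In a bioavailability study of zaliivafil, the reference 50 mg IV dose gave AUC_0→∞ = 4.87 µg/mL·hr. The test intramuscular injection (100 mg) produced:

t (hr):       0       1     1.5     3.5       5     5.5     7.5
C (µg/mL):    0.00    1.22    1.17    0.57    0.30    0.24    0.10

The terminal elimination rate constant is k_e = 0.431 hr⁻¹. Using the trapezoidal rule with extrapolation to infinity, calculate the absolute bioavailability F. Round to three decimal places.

Trapezoidal AUC_0→7.5 (intramuscular injection):
  [0→1]: (0.00+1.22)/2 × 1 = 0.61
  [1→1.5]: (1.22+1.17)/2 × 0.5 = 0.5975
  [1.5→3.5]: (1.17+0.57)/2 × 2 = 1.74
  [3.5→5]: (0.57+0.30)/2 × 1.5 = 0.6525
  [5→5.5]: (0.30+0.24)/2 × 0.5 = 0.135
  [5.5→7.5]: (0.24+0.10)/2 × 2 = 0.34
  Sum = 4.075 µg/mL·hr
Tail: C_last/k_e = 0.10/0.431 = 0.232
AUC_0→∞ (intramuscular injection) = 4.075 + 0.232 = 4.307 µg/mL·hr
F = (AUC_ev/D_ev)/(AUC_iv/D_iv) = (4.307/100)/(4.87/50) = 0.04307/0.0974 = 0.4422

F = 0.442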